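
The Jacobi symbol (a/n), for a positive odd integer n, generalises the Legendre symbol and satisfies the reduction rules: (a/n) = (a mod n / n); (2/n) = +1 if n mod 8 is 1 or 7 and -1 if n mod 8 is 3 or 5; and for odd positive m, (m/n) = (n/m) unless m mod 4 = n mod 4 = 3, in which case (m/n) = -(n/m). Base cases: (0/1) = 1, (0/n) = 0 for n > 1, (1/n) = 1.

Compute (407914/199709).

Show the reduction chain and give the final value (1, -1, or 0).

1

(407914/199709): 407914 mod 199709 = 8496, so (407914/199709) = (8496/199709)
factor out 2^4: 8496 = 2^4·531; with 199709 mod 8 = 5, (2/199709) = -1; sign now +1; continue with (531/199709)
flip (531/199709) -> (199709/531): both odd, 531 mod 4 = 3, 199709 mod 4 = 1, so the flip contributes +1; sign now +1
(199709/531): 199709 mod 531 = 53, so (199709/531) = (53/531)
flip (53/531) -> (531/53): both odd, 53 mod 4 = 1, 531 mod 4 = 3, so the flip contributes +1; sign now +1
(531/53): 531 mod 53 = 1, so (531/53) = (1/53)
reached (1/53) = 1, so the symbol is +1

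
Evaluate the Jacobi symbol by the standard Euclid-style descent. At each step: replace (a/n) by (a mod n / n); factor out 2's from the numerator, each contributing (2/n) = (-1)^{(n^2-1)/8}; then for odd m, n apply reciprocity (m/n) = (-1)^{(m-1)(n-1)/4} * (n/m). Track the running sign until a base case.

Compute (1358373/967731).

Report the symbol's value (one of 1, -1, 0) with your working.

0

(1358373/967731): 1358373 mod 967731 = 390642, so (1358373/967731) = (390642/967731)
factor out 2^1: 390642 = 2^1·195321; with 967731 mod 8 = 3, (2/967731) = -1; sign now -1; continue with (195321/967731)
flip (195321/967731) -> (967731/195321): both odd, 195321 mod 4 = 1, 967731 mod 4 = 3, so the flip contributes +1; sign now -1
(967731/195321): 967731 mod 195321 = 186447, so (967731/195321) = (186447/195321)
flip (186447/195321) -> (195321/186447): both odd, 186447 mod 4 = 3, 195321 mod 4 = 1, so the flip contributes +1; sign now -1
(195321/186447): 195321 mod 186447 = 8874, so (195321/186447) = (8874/186447)
factor out 2^1: 8874 = 2^1·4437; with 186447 mod 8 = 7, (2/186447) = +1; sign now -1; continue with (4437/186447)
flip (4437/186447) -> (186447/4437): both odd, 4437 mod 4 = 1, 186447 mod 4 = 3, so the flip contributes +1; sign now -1
(186447/4437): 186447 mod 4437 = 93, so (186447/4437) = (93/4437)
flip (93/4437) -> (4437/93): both odd, 93 mod 4 = 1, 4437 mod 4 = 1, so the flip contributes +1; sign now -1
(4437/93): 4437 mod 93 = 66, so (4437/93) = (66/93)
factor out 2^1: 66 = 2^1·33; with 93 mod 8 = 5, (2/93) = -1; sign now +1; continue with (33/93)
flip (33/93) -> (93/33): both odd, 33 mod 4 = 1, 93 mod 4 = 1, so the flip contributes +1; sign now +1
(93/33): 93 mod 33 = 27, so (93/33) = (27/33)
flip (27/33) -> (33/27): both odd, 27 mod 4 = 3, 33 mod 4 = 1, so the flip contributes +1; sign now +1
(33/27): 33 mod 27 = 6, so (33/27) = (6/27)
factor out 2^1: 6 = 2^1·3; with 27 mod 8 = 3, (2/27) = -1; sign now -1; continue with (3/27)
flip (3/27) -> (27/3): both odd, 3 mod 4 = 3, 27 mod 4 = 3, so the flip contributes -1; sign now +1
(27/3): 27 mod 3 = 0, so (27/3) = (0/3)
reached (0/3); gcd(a, n) > 1, so (0/3) = 0 and the symbol is 0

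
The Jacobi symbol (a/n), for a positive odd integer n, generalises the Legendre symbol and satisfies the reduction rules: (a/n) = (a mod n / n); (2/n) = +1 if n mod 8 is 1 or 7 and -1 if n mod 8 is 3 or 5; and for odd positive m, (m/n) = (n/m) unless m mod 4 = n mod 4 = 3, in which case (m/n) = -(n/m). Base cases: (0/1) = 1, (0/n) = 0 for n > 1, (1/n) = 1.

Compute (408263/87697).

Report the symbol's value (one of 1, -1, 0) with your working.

(408263/87697): 408263 mod 87697 = 57475, so (408263/87697) = (57475/87697)
flip (57475/87697) -> (87697/57475): both odd, 57475 mod 4 = 3, 87697 mod 4 = 1, so the flip contributes +1; sign now +1
(87697/57475): 87697 mod 57475 = 30222, so (87697/57475) = (30222/57475)
factor out 2^1: 30222 = 2^1·15111; with 57475 mod 8 = 3, (2/57475) = -1; sign now -1; continue with (15111/57475)
flip (15111/57475) -> (57475/15111): both odd, 15111 mod 4 = 3, 57475 mod 4 = 3, so the flip contributes -1; sign now +1
(57475/15111): 57475 mod 15111 = 12142, so (57475/15111) = (12142/15111)
factor out 2^1: 12142 = 2^1·6071; with 15111 mod 8 = 7, (2/15111) = +1; sign now +1; continue with (6071/15111)
flip (6071/15111) -> (15111/6071): both odd, 6071 mod 4 = 3, 15111 mod 4 = 3, so the flip contributes -1; sign now -1
(15111/6071): 15111 mod 6071 = 2969, so (15111/6071) = (2969/6071)
flip (2969/6071) -> (6071/2969): both odd, 2969 mod 4 = 1, 6071 mod 4 = 3, so the flip contributes +1; sign now -1
(6071/2969): 6071 mod 2969 = 133, so (6071/2969) = (133/2969)
flip (133/2969) -> (2969/133): both odd, 133 mod 4 = 1, 2969 mod 4 = 1, so the flip contributes +1; sign now -1
(2969/133): 2969 mod 133 = 43, so (2969/133) = (43/133)
flip (43/133) -> (133/43): both odd, 43 mod 4 = 3, 133 mod 4 = 1, so the flip contributes +1; sign now -1
(133/43): 133 mod 43 = 4, so (133/43) = (4/43)
factor out 2^2: 4 = 2^2·1; with 43 mod 8 = 3, (2/43) = -1; sign now -1; continue with (1/43)
reached (1/43) = 1, so the symbol is -1

-1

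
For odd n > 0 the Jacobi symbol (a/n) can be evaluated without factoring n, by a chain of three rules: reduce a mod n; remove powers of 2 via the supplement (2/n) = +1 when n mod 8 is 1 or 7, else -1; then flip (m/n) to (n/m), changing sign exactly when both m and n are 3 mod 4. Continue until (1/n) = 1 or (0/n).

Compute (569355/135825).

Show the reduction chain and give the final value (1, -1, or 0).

0

(569355/135825) = (26055/135825)   [reduce mod 135825]
reciprocity: (26055/135825) = +1·(135825/26055) since 26055 mod 4 = 3, 135825 mod 4 = 1; sign now +1
(135825/26055) = (5550/26055)   [reduce mod 26055]
5550 = 2^1·2775; (2/26055) = +1 since 26055 mod 8 = 7, so (5550/26055) = (+1)^1·(2775/26055); sign now +1
reciprocity: (2775/26055) = -1·(26055/2775) since 2775 mod 4 = 3, 26055 mod 4 = 3; sign now -1
(26055/2775) = (1080/2775)   [reduce mod 2775]
1080 = 2^3·135; (2/2775) = +1 since 2775 mod 8 = 7, so (1080/2775) = (+1)^3·(135/2775); sign now -1
reciprocity: (135/2775) = -1·(2775/135) since 135 mod 4 = 3, 2775 mod 4 = 3; sign now +1
(2775/135) = (75/135)   [reduce mod 135]
reciprocity: (75/135) = -1·(135/75) since 75 mod 4 = 3, 135 mod 4 = 3; sign now -1
(135/75) = (60/75)   [reduce mod 75]
60 = 2^2·15; (2/75) = -1 since 75 mod 8 = 3, so (60/75) = (-1)^2·(15/75); sign now -1
reciprocity: (15/75) = -1·(75/15) since 15 mod 4 = 3, 75 mod 4 = 3; sign now +1
(75/15) = (0/15)   [reduce mod 15]
(0/15) = 0   [gcd(a, n) > 1]; final value = 0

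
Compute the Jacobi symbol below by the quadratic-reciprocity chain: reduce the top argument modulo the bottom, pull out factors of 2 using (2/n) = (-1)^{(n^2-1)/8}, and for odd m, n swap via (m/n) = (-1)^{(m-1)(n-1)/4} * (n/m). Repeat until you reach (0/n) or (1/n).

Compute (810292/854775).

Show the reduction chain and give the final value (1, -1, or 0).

factor out 2^2: 810292 = 2^2·202573; with 854775 mod 8 = 7, (2/854775) = +1; sign now +1; continue with (202573/854775)
flip (202573/854775) -> (854775/202573): both odd, 202573 mod 4 = 1, 854775 mod 4 = 3, so the flip contributes +1; sign now +1
(854775/202573): 854775 mod 202573 = 44483, so (854775/202573) = (44483/202573)
flip (44483/202573) -> (202573/44483): both odd, 44483 mod 4 = 3, 202573 mod 4 = 1, so the flip contributes +1; sign now +1
(202573/44483): 202573 mod 44483 = 24641, so (202573/44483) = (24641/44483)
flip (24641/44483) -> (44483/24641): both odd, 24641 mod 4 = 1, 44483 mod 4 = 3, so the flip contributes +1; sign now +1
(44483/24641): 44483 mod 24641 = 19842, so (44483/24641) = (19842/24641)
factor out 2^1: 19842 = 2^1·9921; with 24641 mod 8 = 1, (2/24641) = +1; sign now +1; continue with (9921/24641)
flip (9921/24641) -> (24641/9921): both odd, 9921 mod 4 = 1, 24641 mod 4 = 1, so the flip contributes +1; sign now +1
(24641/9921): 24641 mod 9921 = 4799, so (24641/9921) = (4799/9921)
flip (4799/9921) -> (9921/4799): both odd, 4799 mod 4 = 3, 9921 mod 4 = 1, so the flip contributes +1; sign now +1
(9921/4799): 9921 mod 4799 = 323, so (9921/4799) = (323/4799)
flip (323/4799) -> (4799/323): both odd, 323 mod 4 = 3, 4799 mod 4 = 3, so the flip contributes -1; sign now -1
(4799/323): 4799 mod 323 = 277, so (4799/323) = (277/323)
flip (277/323) -> (323/277): both odd, 277 mod 4 = 1, 323 mod 4 = 3, so the flip contributes +1; sign now -1
(323/277): 323 mod 277 = 46, so (323/277) = (46/277)
factor out 2^1: 46 = 2^1·23; with 277 mod 8 = 5, (2/277) = -1; sign now +1; continue with (23/277)
flip (23/277) -> (277/23): both odd, 23 mod 4 = 3, 277 mod 4 = 1, so the flip contributes +1; sign now +1
(277/23): 277 mod 23 = 1, so (277/23) = (1/23)
reached (1/23) = 1, so the symbol is +1

1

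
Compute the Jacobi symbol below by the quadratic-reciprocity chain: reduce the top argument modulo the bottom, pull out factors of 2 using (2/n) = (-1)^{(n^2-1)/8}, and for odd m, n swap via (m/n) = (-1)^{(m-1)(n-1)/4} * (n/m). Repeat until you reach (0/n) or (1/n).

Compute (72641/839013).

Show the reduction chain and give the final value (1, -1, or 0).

-1

reciprocity: (72641/839013) = +1·(839013/72641) since 72641 mod 4 = 1, 839013 mod 4 = 1; sign now +1
(839013/72641) = (39962/72641)   [reduce mod 72641]
39962 = 2^1·19981; (2/72641) = +1 since 72641 mod 8 = 1, so (39962/72641) = (+1)^1·(19981/72641); sign now +1
reciprocity: (19981/72641) = +1·(72641/19981) since 19981 mod 4 = 1, 72641 mod 4 = 1; sign now +1
(72641/19981) = (12698/19981)   [reduce mod 19981]
12698 = 2^1·6349; (2/19981) = -1 since 19981 mod 8 = 5, so (12698/19981) = (-1)^1·(6349/19981); sign now -1
reciprocity: (6349/19981) = +1·(19981/6349) since 6349 mod 4 = 1, 19981 mod 4 = 1; sign now -1
(19981/6349) = (934/6349)   [reduce mod 6349]
934 = 2^1·467; (2/6349) = -1 since 6349 mod 8 = 5, so (934/6349) = (-1)^1·(467/6349); sign now +1
reciprocity: (467/6349) = +1·(6349/467) since 467 mod 4 = 3, 6349 mod 4 = 1; sign now +1
(6349/467) = (278/467)   [reduce mod 467]
278 = 2^1·139; (2/467) = -1 since 467 mod 8 = 3, so (278/467) = (-1)^1·(139/467); sign now -1
reciprocity: (139/467) = -1·(467/139) since 139 mod 4 = 3, 467 mod 4 = 3; sign now +1
(467/139) = (50/139)   [reduce mod 139]
50 = 2^1·25; (2/139) = -1 since 139 mod 8 = 3, so (50/139) = (-1)^1·(25/139); sign now -1
reciprocity: (25/139) = +1·(139/25) since 25 mod 4 = 1, 139 mod 4 = 3; sign now -1
(139/25) = (14/25)   [reduce mod 25]
14 = 2^1·7; (2/25) = +1 since 25 mod 8 = 1, so (14/25) = (+1)^1·(7/25); sign now -1
reciprocity: (7/25) = +1·(25/7) since 7 mod 4 = 3, 25 mod 4 = 1; sign now -1
(25/7) = (4/7)   [reduce mod 7]
4 = 2^2·1; (2/7) = +1 since 7 mod 8 = 7, so (4/7) = (+1)^2·(1/7); sign now -1
(1/7) = 1; final value = sign = -1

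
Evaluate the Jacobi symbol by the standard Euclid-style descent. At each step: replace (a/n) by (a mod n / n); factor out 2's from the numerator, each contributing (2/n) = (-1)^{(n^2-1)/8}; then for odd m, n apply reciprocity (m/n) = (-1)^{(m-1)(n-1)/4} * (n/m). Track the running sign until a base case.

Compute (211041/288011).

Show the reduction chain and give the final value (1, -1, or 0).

flip (211041/288011) -> (288011/211041): both odd, 211041 mod 4 = 1, 288011 mod 4 = 3, so the flip contributes +1; sign now +1
(288011/211041): 288011 mod 211041 = 76970, so (288011/211041) = (76970/211041)
factor out 2^1: 76970 = 2^1·38485; with 211041 mod 8 = 1, (2/211041) = +1; sign now +1; continue with (38485/211041)
flip (38485/211041) -> (211041/38485): both odd, 38485 mod 4 = 1, 211041 mod 4 = 1, so the flip contributes +1; sign now +1
(211041/38485): 211041 mod 38485 = 18616, so (211041/38485) = (18616/38485)
factor out 2^3: 18616 = 2^3·2327; with 38485 mod 8 = 5, (2/38485) = -1; sign now -1; continue with (2327/38485)
flip (2327/38485) -> (38485/2327): both odd, 2327 mod 4 = 3, 38485 mod 4 = 1, so the flip contributes +1; sign now -1
(38485/2327): 38485 mod 2327 = 1253, so (38485/2327) = (1253/2327)
flip (1253/2327) -> (2327/1253): both odd, 1253 mod 4 = 1, 2327 mod 4 = 3, so the flip contributes +1; sign now -1
(2327/1253): 2327 mod 1253 = 1074, so (2327/1253) = (1074/1253)
factor out 2^1: 1074 = 2^1·537; with 1253 mod 8 = 5, (2/1253) = -1; sign now +1; continue with (537/1253)
flip (537/1253) -> (1253/537): both odd, 537 mod 4 = 1, 1253 mod 4 = 1, so the flip contributes +1; sign now +1
(1253/537): 1253 mod 537 = 179, so (1253/537) = (179/537)
flip (179/537) -> (537/179): both odd, 179 mod 4 = 3, 537 mod 4 = 1, so the flip contributes +1; sign now +1
(537/179): 537 mod 179 = 0, so (537/179) = (0/179)
reached (0/179); gcd(a, n) > 1, so (0/179) = 0 and the symbol is 0

0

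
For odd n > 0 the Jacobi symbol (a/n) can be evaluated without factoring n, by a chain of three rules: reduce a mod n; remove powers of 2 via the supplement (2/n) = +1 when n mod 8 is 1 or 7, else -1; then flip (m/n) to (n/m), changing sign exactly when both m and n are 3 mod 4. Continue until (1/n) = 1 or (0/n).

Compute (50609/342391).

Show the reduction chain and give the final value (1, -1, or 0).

reciprocity: (50609/342391) = +1·(342391/50609) since 50609 mod 4 = 1, 342391 mod 4 = 3; sign now +1
(342391/50609) = (38737/50609)   [reduce mod 50609]
reciprocity: (38737/50609) = +1·(50609/38737) since 38737 mod 4 = 1, 50609 mod 4 = 1; sign now +1
(50609/38737) = (11872/38737)   [reduce mod 38737]
11872 = 2^5·371; (2/38737) = +1 since 38737 mod 8 = 1, so (11872/38737) = (+1)^5·(371/38737); sign now +1
reciprocity: (371/38737) = +1·(38737/371) since 371 mod 4 = 3, 38737 mod 4 = 1; sign now +1
(38737/371) = (153/371)   [reduce mod 371]
reciprocity: (153/371) = +1·(371/153) since 153 mod 4 = 1, 371 mod 4 = 3; sign now +1
(371/153) = (65/153)   [reduce mod 153]
reciprocity: (65/153) = +1·(153/65) since 65 mod 4 = 1, 153 mod 4 = 1; sign now +1
(153/65) = (23/65)   [reduce mod 65]
reciprocity: (23/65) = +1·(65/23) since 23 mod 4 = 3, 65 mod 4 = 1; sign now +1
(65/23) = (19/23)   [reduce mod 23]
reciprocity: (19/23) = -1·(23/19) since 19 mod 4 = 3, 23 mod 4 = 3; sign now -1
(23/19) = (4/19)   [reduce mod 19]
4 = 2^2·1; (2/19) = -1 since 19 mod 8 = 3, so (4/19) = (-1)^2·(1/19); sign now -1
(1/19) = 1; final value = sign = -1

-1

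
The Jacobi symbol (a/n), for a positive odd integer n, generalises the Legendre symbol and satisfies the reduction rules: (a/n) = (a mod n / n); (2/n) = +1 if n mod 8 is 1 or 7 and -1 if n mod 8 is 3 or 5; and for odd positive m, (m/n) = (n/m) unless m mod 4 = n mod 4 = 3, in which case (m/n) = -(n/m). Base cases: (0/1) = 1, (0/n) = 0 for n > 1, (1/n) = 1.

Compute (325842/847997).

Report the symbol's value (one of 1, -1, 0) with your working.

factor out 2^1: 325842 = 2^1·162921; with 847997 mod 8 = 5, (2/847997) = -1; sign now -1; continue with (162921/847997)
flip (162921/847997) -> (847997/162921): both odd, 162921 mod 4 = 1, 847997 mod 4 = 1, so the flip contributes +1; sign now -1
(847997/162921): 847997 mod 162921 = 33392, so (847997/162921) = (33392/162921)
factor out 2^4: 33392 = 2^4·2087; with 162921 mod 8 = 1, (2/162921) = +1; sign now -1; continue with (2087/162921)
flip (2087/162921) -> (162921/2087): both odd, 2087 mod 4 = 3, 162921 mod 4 = 1, so the flip contributes +1; sign now -1
(162921/2087): 162921 mod 2087 = 135, so (162921/2087) = (135/2087)
flip (135/2087) -> (2087/135): both odd, 135 mod 4 = 3, 2087 mod 4 = 3, so the flip contributes -1; sign now +1
(2087/135): 2087 mod 135 = 62, so (2087/135) = (62/135)
factor out 2^1: 62 = 2^1·31; with 135 mod 8 = 7, (2/135) = +1; sign now +1; continue with (31/135)
flip (31/135) -> (135/31): both odd, 31 mod 4 = 3, 135 mod 4 = 3, so the flip contributes -1; sign now -1
(135/31): 135 mod 31 = 11, so (135/31) = (11/31)
flip (11/31) -> (31/11): both odd, 11 mod 4 = 3, 31 mod 4 = 3, so the flip contributes -1; sign now +1
(31/11): 31 mod 11 = 9, so (31/11) = (9/11)
flip (9/11) -> (11/9): both odd, 9 mod 4 = 1, 11 mod 4 = 3, so the flip contributes +1; sign now +1
(11/9): 11 mod 9 = 2, so (11/9) = (2/9)
factor out 2^1: 2 = 2^1·1; with 9 mod 8 = 1, (2/9) = +1; sign now +1; continue with (1/9)
reached (1/9) = 1, so the symbol is +1

1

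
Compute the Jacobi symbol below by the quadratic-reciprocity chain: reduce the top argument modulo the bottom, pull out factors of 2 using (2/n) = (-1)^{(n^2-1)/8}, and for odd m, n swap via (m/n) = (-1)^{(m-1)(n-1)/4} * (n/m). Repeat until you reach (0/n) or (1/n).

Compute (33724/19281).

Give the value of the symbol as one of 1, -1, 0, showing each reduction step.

1

(33724/19281): 33724 mod 19281 = 14443, so (33724/19281) = (14443/19281)
flip (14443/19281) -> (19281/14443): both odd, 14443 mod 4 = 3, 19281 mod 4 = 1, so the flip contributes +1; sign now +1
(19281/14443): 19281 mod 14443 = 4838, so (19281/14443) = (4838/14443)
factor out 2^1: 4838 = 2^1·2419; with 14443 mod 8 = 3, (2/14443) = -1; sign now -1; continue with (2419/14443)
flip (2419/14443) -> (14443/2419): both odd, 2419 mod 4 = 3, 14443 mod 4 = 3, so the flip contributes -1; sign now +1
(14443/2419): 14443 mod 2419 = 2348, so (14443/2419) = (2348/2419)
factor out 2^2: 2348 = 2^2·587; with 2419 mod 8 = 3, (2/2419) = -1; sign now +1; continue with (587/2419)
flip (587/2419) -> (2419/587): both odd, 587 mod 4 = 3, 2419 mod 4 = 3, so the flip contributes -1; sign now -1
(2419/587): 2419 mod 587 = 71, so (2419/587) = (71/587)
flip (71/587) -> (587/71): both odd, 71 mod 4 = 3, 587 mod 4 = 3, so the flip contributes -1; sign now +1
(587/71): 587 mod 71 = 19, so (587/71) = (19/71)
flip (19/71) -> (71/19): both odd, 19 mod 4 = 3, 71 mod 4 = 3, so the flip contributes -1; sign now -1
(71/19): 71 mod 19 = 14, so (71/19) = (14/19)
factor out 2^1: 14 = 2^1·7; with 19 mod 8 = 3, (2/19) = -1; sign now +1; continue with (7/19)
flip (7/19) -> (19/7): both odd, 7 mod 4 = 3, 19 mod 4 = 3, so the flip contributes -1; sign now -1
(19/7): 19 mod 7 = 5, so (19/7) = (5/7)
flip (5/7) -> (7/5): both odd, 5 mod 4 = 1, 7 mod 4 = 3, so the flip contributes +1; sign now -1
(7/5): 7 mod 5 = 2, so (7/5) = (2/5)
factor out 2^1: 2 = 2^1·1; with 5 mod 8 = 5, (2/5) = -1; sign now +1; continue with (1/5)
reached (1/5) = 1, so the symbol is +1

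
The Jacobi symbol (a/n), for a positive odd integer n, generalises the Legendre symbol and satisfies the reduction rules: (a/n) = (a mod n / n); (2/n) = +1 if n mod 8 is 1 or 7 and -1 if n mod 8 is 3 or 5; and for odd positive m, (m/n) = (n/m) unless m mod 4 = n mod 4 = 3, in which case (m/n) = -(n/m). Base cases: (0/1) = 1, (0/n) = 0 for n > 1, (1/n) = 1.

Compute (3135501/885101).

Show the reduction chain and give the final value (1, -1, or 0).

1

(3135501/885101): 3135501 mod 885101 = 480198, so (3135501/885101) = (480198/885101)
factor out 2^1: 480198 = 2^1·240099; with 885101 mod 8 = 5, (2/885101) = -1; sign now -1; continue with (240099/885101)
flip (240099/885101) -> (885101/240099): both odd, 240099 mod 4 = 3, 885101 mod 4 = 1, so the flip contributes +1; sign now -1
(885101/240099): 885101 mod 240099 = 164804, so (885101/240099) = (164804/240099)
factor out 2^2: 164804 = 2^2·41201; with 240099 mod 8 = 3, (2/240099) = -1; sign now -1; continue with (41201/240099)
flip (41201/240099) -> (240099/41201): both odd, 41201 mod 4 = 1, 240099 mod 4 = 3, so the flip contributes +1; sign now -1
(240099/41201): 240099 mod 41201 = 34094, so (240099/41201) = (34094/41201)
factor out 2^1: 34094 = 2^1·17047; with 41201 mod 8 = 1, (2/41201) = +1; sign now -1; continue with (17047/41201)
flip (17047/41201) -> (41201/17047): both odd, 17047 mod 4 = 3, 41201 mod 4 = 1, so the flip contributes +1; sign now -1
(41201/17047): 41201 mod 17047 = 7107, so (41201/17047) = (7107/17047)
flip (7107/17047) -> (17047/7107): both odd, 7107 mod 4 = 3, 17047 mod 4 = 3, so the flip contributes -1; sign now +1
(17047/7107): 17047 mod 7107 = 2833, so (17047/7107) = (2833/7107)
flip (2833/7107) -> (7107/2833): both odd, 2833 mod 4 = 1, 7107 mod 4 = 3, so the flip contributes +1; sign now +1
(7107/2833): 7107 mod 2833 = 1441, so (7107/2833) = (1441/2833)
flip (1441/2833) -> (2833/1441): both odd, 1441 mod 4 = 1, 2833 mod 4 = 1, so the flip contributes +1; sign now +1
(2833/1441): 2833 mod 1441 = 1392, so (2833/1441) = (1392/1441)
factor out 2^4: 1392 = 2^4·87; with 1441 mod 8 = 1, (2/1441) = +1; sign now +1; continue with (87/1441)
flip (87/1441) -> (1441/87): both odd, 87 mod 4 = 3, 1441 mod 4 = 1, so the flip contributes +1; sign now +1
(1441/87): 1441 mod 87 = 49, so (1441/87) = (49/87)
flip (49/87) -> (87/49): both odd, 49 mod 4 = 1, 87 mod 4 = 3, so the flip contributes +1; sign now +1
(87/49): 87 mod 49 = 38, so (87/49) = (38/49)
factor out 2^1: 38 = 2^1·19; with 49 mod 8 = 1, (2/49) = +1; sign now +1; continue with (19/49)
flip (19/49) -> (49/19): both odd, 19 mod 4 = 3, 49 mod 4 = 1, so the flip contributes +1; sign now +1
(49/19): 49 mod 19 = 11, so (49/19) = (11/19)
flip (11/19) -> (19/11): both odd, 11 mod 4 = 3, 19 mod 4 = 3, so the flip contributes -1; sign now -1
(19/11): 19 mod 11 = 8, so (19/11) = (8/11)
factor out 2^3: 8 = 2^3·1; with 11 mod 8 = 3, (2/11) = -1; sign now +1; continue with (1/11)
reached (1/11) = 1, so the symbol is +1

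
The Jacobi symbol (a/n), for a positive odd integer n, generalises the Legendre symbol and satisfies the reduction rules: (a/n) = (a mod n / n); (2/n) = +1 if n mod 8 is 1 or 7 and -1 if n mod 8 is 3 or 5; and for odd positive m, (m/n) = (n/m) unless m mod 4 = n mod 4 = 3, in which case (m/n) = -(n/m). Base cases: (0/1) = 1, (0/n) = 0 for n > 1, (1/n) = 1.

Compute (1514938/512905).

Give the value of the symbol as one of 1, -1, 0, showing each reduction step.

(1514938/512905): 1514938 mod 512905 = 489128, so (1514938/512905) = (489128/512905)
factor out 2^3: 489128 = 2^3·61141; with 512905 mod 8 = 1, (2/512905) = +1; sign now +1; continue with (61141/512905)
flip (61141/512905) -> (512905/61141): both odd, 61141 mod 4 = 1, 512905 mod 4 = 1, so the flip contributes +1; sign now +1
(512905/61141): 512905 mod 61141 = 23777, so (512905/61141) = (23777/61141)
flip (23777/61141) -> (61141/23777): both odd, 23777 mod 4 = 1, 61141 mod 4 = 1, so the flip contributes +1; sign now +1
(61141/23777): 61141 mod 23777 = 13587, so (61141/23777) = (13587/23777)
flip (13587/23777) -> (23777/13587): both odd, 13587 mod 4 = 3, 23777 mod 4 = 1, so the flip contributes +1; sign now +1
(23777/13587): 23777 mod 13587 = 10190, so (23777/13587) = (10190/13587)
factor out 2^1: 10190 = 2^1·5095; with 13587 mod 8 = 3, (2/13587) = -1; sign now -1; continue with (5095/13587)
flip (5095/13587) -> (13587/5095): both odd, 5095 mod 4 = 3, 13587 mod 4 = 3, so the flip contributes -1; sign now +1
(13587/5095): 13587 mod 5095 = 3397, so (13587/5095) = (3397/5095)
flip (3397/5095) -> (5095/3397): both odd, 3397 mod 4 = 1, 5095 mod 4 = 3, so the flip contributes +1; sign now +1
(5095/3397): 5095 mod 3397 = 1698, so (5095/3397) = (1698/3397)
factor out 2^1: 1698 = 2^1·849; with 3397 mod 8 = 5, (2/3397) = -1; sign now -1; continue with (849/3397)
flip (849/3397) -> (3397/849): both odd, 849 mod 4 = 1, 3397 mod 4 = 1, so the flip contributes +1; sign now -1
(3397/849): 3397 mod 849 = 1, so (3397/849) = (1/849)
reached (1/849) = 1, so the symbol is -1

-1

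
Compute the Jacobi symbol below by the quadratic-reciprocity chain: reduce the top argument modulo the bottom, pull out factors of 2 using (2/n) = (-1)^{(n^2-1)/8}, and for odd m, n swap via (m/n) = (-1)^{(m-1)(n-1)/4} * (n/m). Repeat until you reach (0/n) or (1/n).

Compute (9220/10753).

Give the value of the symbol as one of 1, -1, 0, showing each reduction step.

-1

factor out 2^2: 9220 = 2^2·2305; with 10753 mod 8 = 1, (2/10753) = +1; sign now +1; continue with (2305/10753)
flip (2305/10753) -> (10753/2305): both odd, 2305 mod 4 = 1, 10753 mod 4 = 1, so the flip contributes +1; sign now +1
(10753/2305): 10753 mod 2305 = 1533, so (10753/2305) = (1533/2305)
flip (1533/2305) -> (2305/1533): both odd, 1533 mod 4 = 1, 2305 mod 4 = 1, so the flip contributes +1; sign now +1
(2305/1533): 2305 mod 1533 = 772, so (2305/1533) = (772/1533)
factor out 2^2: 772 = 2^2·193; with 1533 mod 8 = 5, (2/1533) = -1; sign now +1; continue with (193/1533)
flip (193/1533) -> (1533/193): both odd, 193 mod 4 = 1, 1533 mod 4 = 1, so the flip contributes +1; sign now +1
(1533/193): 1533 mod 193 = 182, so (1533/193) = (182/193)
factor out 2^1: 182 = 2^1·91; with 193 mod 8 = 1, (2/193) = +1; sign now +1; continue with (91/193)
flip (91/193) -> (193/91): both odd, 91 mod 4 = 3, 193 mod 4 = 1, so the flip contributes +1; sign now +1
(193/91): 193 mod 91 = 11, so (193/91) = (11/91)
flip (11/91) -> (91/11): both odd, 11 mod 4 = 3, 91 mod 4 = 3, so the flip contributes -1; sign now -1
(91/11): 91 mod 11 = 3, so (91/11) = (3/11)
flip (3/11) -> (11/3): both odd, 3 mod 4 = 3, 11 mod 4 = 3, so the flip contributes -1; sign now +1
(11/3): 11 mod 3 = 2, so (11/3) = (2/3)
factor out 2^1: 2 = 2^1·1; with 3 mod 8 = 3, (2/3) = -1; sign now -1; continue with (1/3)
reached (1/3) = 1, so the symbol is -1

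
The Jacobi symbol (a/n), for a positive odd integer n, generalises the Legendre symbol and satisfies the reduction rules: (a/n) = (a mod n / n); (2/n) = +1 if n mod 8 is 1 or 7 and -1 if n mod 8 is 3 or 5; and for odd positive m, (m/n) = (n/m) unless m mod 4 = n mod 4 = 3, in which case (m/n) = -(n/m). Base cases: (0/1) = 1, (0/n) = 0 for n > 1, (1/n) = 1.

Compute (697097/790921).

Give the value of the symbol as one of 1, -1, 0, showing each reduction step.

1

flip (697097/790921) -> (790921/697097): both odd, 697097 mod 4 = 1, 790921 mod 4 = 1, so the flip contributes +1; sign now +1
(790921/697097): 790921 mod 697097 = 93824, so (790921/697097) = (93824/697097)
factor out 2^7: 93824 = 2^7·733; with 697097 mod 8 = 1, (2/697097) = +1; sign now +1; continue with (733/697097)
flip (733/697097) -> (697097/733): both odd, 733 mod 4 = 1, 697097 mod 4 = 1, so the flip contributes +1; sign now +1
(697097/733): 697097 mod 733 = 14, so (697097/733) = (14/733)
factor out 2^1: 14 = 2^1·7; with 733 mod 8 = 5, (2/733) = -1; sign now -1; continue with (7/733)
flip (7/733) -> (733/7): both odd, 7 mod 4 = 3, 733 mod 4 = 1, so the flip contributes +1; sign now -1
(733/7): 733 mod 7 = 5, so (733/7) = (5/7)
flip (5/7) -> (7/5): both odd, 5 mod 4 = 1, 7 mod 4 = 3, so the flip contributes +1; sign now -1
(7/5): 7 mod 5 = 2, so (7/5) = (2/5)
factor out 2^1: 2 = 2^1·1; with 5 mod 8 = 5, (2/5) = -1; sign now +1; continue with (1/5)
reached (1/5) = 1, so the symbol is +1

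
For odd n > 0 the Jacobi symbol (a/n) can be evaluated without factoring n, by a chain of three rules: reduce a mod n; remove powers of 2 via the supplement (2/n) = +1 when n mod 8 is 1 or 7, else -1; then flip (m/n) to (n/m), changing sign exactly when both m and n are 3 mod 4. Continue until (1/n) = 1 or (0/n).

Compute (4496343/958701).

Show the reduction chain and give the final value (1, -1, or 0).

(4496343/958701) = (661539/958701)   [reduce mod 958701]
reciprocity: (661539/958701) = +1·(958701/661539) since 661539 mod 4 = 3, 958701 mod 4 = 1; sign now +1
(958701/661539) = (297162/661539)   [reduce mod 661539]
297162 = 2^1·148581; (2/661539) = -1 since 661539 mod 8 = 3, so (297162/661539) = (-1)^1·(148581/661539); sign now -1
reciprocity: (148581/661539) = +1·(661539/148581) since 148581 mod 4 = 1, 661539 mod 4 = 3; sign now -1
(661539/148581) = (67215/148581)   [reduce mod 148581]
reciprocity: (67215/148581) = +1·(148581/67215) since 67215 mod 4 = 3, 148581 mod 4 = 1; sign now -1
(148581/67215) = (14151/67215)   [reduce mod 67215]
reciprocity: (14151/67215) = -1·(67215/14151) since 14151 mod 4 = 3, 67215 mod 4 = 3; sign now +1
(67215/14151) = (10611/14151)   [reduce mod 14151]
reciprocity: (10611/14151) = -1·(14151/10611) since 10611 mod 4 = 3, 14151 mod 4 = 3; sign now -1
(14151/10611) = (3540/10611)   [reduce mod 10611]
3540 = 2^2·885; (2/10611) = -1 since 10611 mod 8 = 3, so (3540/10611) = (-1)^2·(885/10611); sign now -1
reciprocity: (885/10611) = +1·(10611/885) since 885 mod 4 = 1, 10611 mod 4 = 3; sign now -1
(10611/885) = (876/885)   [reduce mod 885]
876 = 2^2·219; (2/885) = -1 since 885 mod 8 = 5, so (876/885) = (-1)^2·(219/885); sign now -1
reciprocity: (219/885) = +1·(885/219) since 219 mod 4 = 3, 885 mod 4 = 1; sign now -1
(885/219) = (9/219)   [reduce mod 219]
reciprocity: (9/219) = +1·(219/9) since 9 mod 4 = 1, 219 mod 4 = 3; sign now -1
(219/9) = (3/9)   [reduce mod 9]
reciprocity: (3/9) = +1·(9/3) since 3 mod 4 = 3, 9 mod 4 = 1; sign now -1
(9/3) = (0/3)   [reduce mod 3]
(0/3) = 0   [gcd(a, n) > 1]; final value = 0

0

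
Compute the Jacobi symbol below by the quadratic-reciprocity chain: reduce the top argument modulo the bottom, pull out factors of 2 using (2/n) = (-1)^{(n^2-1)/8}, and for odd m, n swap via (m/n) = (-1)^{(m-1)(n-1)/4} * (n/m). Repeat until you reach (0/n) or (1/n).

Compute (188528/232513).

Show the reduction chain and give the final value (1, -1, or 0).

-1

188528 = 2^4·11783; (2/232513) = +1 since 232513 mod 8 = 1, so (188528/232513) = (+1)^4·(11783/232513); sign now +1
reciprocity: (11783/232513) = +1·(232513/11783) since 11783 mod 4 = 3, 232513 mod 4 = 1; sign now +1
(232513/11783) = (8636/11783)   [reduce mod 11783]
8636 = 2^2·2159; (2/11783) = +1 since 11783 mod 8 = 7, so (8636/11783) = (+1)^2·(2159/11783); sign now +1
reciprocity: (2159/11783) = -1·(11783/2159) since 2159 mod 4 = 3, 11783 mod 4 = 3; sign now -1
(11783/2159) = (988/2159)   [reduce mod 2159]
988 = 2^2·247; (2/2159) = +1 since 2159 mod 8 = 7, so (988/2159) = (+1)^2·(247/2159); sign now -1
reciprocity: (247/2159) = -1·(2159/247) since 247 mod 4 = 3, 2159 mod 4 = 3; sign now +1
(2159/247) = (183/247)   [reduce mod 247]
reciprocity: (183/247) = -1·(247/183) since 183 mod 4 = 3, 247 mod 4 = 3; sign now -1
(247/183) = (64/183)   [reduce mod 183]
64 = 2^6·1; (2/183) = +1 since 183 mod 8 = 7, so (64/183) = (+1)^6·(1/183); sign now -1
(1/183) = 1; final value = sign = -1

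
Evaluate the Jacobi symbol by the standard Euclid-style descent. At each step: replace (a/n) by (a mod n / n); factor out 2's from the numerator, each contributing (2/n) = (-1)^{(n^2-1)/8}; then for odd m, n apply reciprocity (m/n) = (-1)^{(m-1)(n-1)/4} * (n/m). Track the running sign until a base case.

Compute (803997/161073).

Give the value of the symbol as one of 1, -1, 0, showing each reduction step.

(803997/161073): 803997 mod 161073 = 159705, so (803997/161073) = (159705/161073)
flip (159705/161073) -> (161073/159705): both odd, 159705 mod 4 = 1, 161073 mod 4 = 1, so the flip contributes +1; sign now +1
(161073/159705): 161073 mod 159705 = 1368, so (161073/159705) = (1368/159705)
factor out 2^3: 1368 = 2^3·171; with 159705 mod 8 = 1, (2/159705) = +1; sign now +1; continue with (171/159705)
flip (171/159705) -> (159705/171): both odd, 171 mod 4 = 3, 159705 mod 4 = 1, so the flip contributes +1; sign now +1
(159705/171): 159705 mod 171 = 162, so (159705/171) = (162/171)
factor out 2^1: 162 = 2^1·81; with 171 mod 8 = 3, (2/171) = -1; sign now -1; continue with (81/171)
flip (81/171) -> (171/81): both odd, 81 mod 4 = 1, 171 mod 4 = 3, so the flip contributes +1; sign now -1
(171/81): 171 mod 81 = 9, so (171/81) = (9/81)
flip (9/81) -> (81/9): both odd, 9 mod 4 = 1, 81 mod 4 = 1, so the flip contributes +1; sign now -1
(81/9): 81 mod 9 = 0, so (81/9) = (0/9)
reached (0/9); gcd(a, n) > 1, so (0/9) = 0 and the symbol is 0

0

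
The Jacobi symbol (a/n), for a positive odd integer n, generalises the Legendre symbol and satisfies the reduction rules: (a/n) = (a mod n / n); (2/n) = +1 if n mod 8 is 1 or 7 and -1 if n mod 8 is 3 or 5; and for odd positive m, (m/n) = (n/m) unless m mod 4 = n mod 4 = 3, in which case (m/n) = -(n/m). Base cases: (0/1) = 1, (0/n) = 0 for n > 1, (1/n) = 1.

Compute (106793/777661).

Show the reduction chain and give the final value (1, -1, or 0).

reciprocity: (106793/777661) = +1·(777661/106793) since 106793 mod 4 = 1, 777661 mod 4 = 1; sign now +1
(777661/106793) = (30110/106793)   [reduce mod 106793]
30110 = 2^1·15055; (2/106793) = +1 since 106793 mod 8 = 1, so (30110/106793) = (+1)^1·(15055/106793); sign now +1
reciprocity: (15055/106793) = +1·(106793/15055) since 15055 mod 4 = 3, 106793 mod 4 = 1; sign now +1
(106793/15055) = (1408/15055)   [reduce mod 15055]
1408 = 2^7·11; (2/15055) = +1 since 15055 mod 8 = 7, so (1408/15055) = (+1)^7·(11/15055); sign now +1
reciprocity: (11/15055) = -1·(15055/11) since 11 mod 4 = 3, 15055 mod 4 = 3; sign now -1
(15055/11) = (7/11)   [reduce mod 11]
reciprocity: (7/11) = -1·(11/7) since 7 mod 4 = 3, 11 mod 4 = 3; sign now +1
(11/7) = (4/7)   [reduce mod 7]
4 = 2^2·1; (2/7) = +1 since 7 mod 8 = 7, so (4/7) = (+1)^2·(1/7); sign now +1
(1/7) = 1; final value = sign = +1

1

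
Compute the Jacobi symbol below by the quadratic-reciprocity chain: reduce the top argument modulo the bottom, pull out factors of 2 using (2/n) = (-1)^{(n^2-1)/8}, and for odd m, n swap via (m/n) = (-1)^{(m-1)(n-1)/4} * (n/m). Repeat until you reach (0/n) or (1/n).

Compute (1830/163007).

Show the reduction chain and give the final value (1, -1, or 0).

factor out 2^1: 1830 = 2^1·915; with 163007 mod 8 = 7, (2/163007) = +1; sign now +1; continue with (915/163007)
flip (915/163007) -> (163007/915): both odd, 915 mod 4 = 3, 163007 mod 4 = 3, so the flip contributes -1; sign now -1
(163007/915): 163007 mod 915 = 137, so (163007/915) = (137/915)
flip (137/915) -> (915/137): both odd, 137 mod 4 = 1, 915 mod 4 = 3, so the flip contributes +1; sign now -1
(915/137): 915 mod 137 = 93, so (915/137) = (93/137)
flip (93/137) -> (137/93): both odd, 93 mod 4 = 1, 137 mod 4 = 1, so the flip contributes +1; sign now -1
(137/93): 137 mod 93 = 44, so (137/93) = (44/93)
factor out 2^2: 44 = 2^2·11; with 93 mod 8 = 5, (2/93) = -1; sign now -1; continue with (11/93)
flip (11/93) -> (93/11): both odd, 11 mod 4 = 3, 93 mod 4 = 1, so the flip contributes +1; sign now -1
(93/11): 93 mod 11 = 5, so (93/11) = (5/11)
flip (5/11) -> (11/5): both odd, 5 mod 4 = 1, 11 mod 4 = 3, so the flip contributes +1; sign now -1
(11/5): 11 mod 5 = 1, so (11/5) = (1/5)
reached (1/5) = 1, so the symbol is -1

-1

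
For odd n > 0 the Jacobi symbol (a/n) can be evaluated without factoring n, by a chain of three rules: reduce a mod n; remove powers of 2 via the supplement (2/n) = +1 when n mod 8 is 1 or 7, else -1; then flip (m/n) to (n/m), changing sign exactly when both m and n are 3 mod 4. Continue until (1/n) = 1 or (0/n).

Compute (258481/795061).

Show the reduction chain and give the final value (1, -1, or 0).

flip (258481/795061) -> (795061/258481): both odd, 258481 mod 4 = 1, 795061 mod 4 = 1, so the flip contributes +1; sign now +1
(795061/258481): 795061 mod 258481 = 19618, so (795061/258481) = (19618/258481)
factor out 2^1: 19618 = 2^1·9809; with 258481 mod 8 = 1, (2/258481) = +1; sign now +1; continue with (9809/258481)
flip (9809/258481) -> (258481/9809): both odd, 9809 mod 4 = 1, 258481 mod 4 = 1, so the flip contributes +1; sign now +1
(258481/9809): 258481 mod 9809 = 3447, so (258481/9809) = (3447/9809)
flip (3447/9809) -> (9809/3447): both odd, 3447 mod 4 = 3, 9809 mod 4 = 1, so the flip contributes +1; sign now +1
(9809/3447): 9809 mod 3447 = 2915, so (9809/3447) = (2915/3447)
flip (2915/3447) -> (3447/2915): both odd, 2915 mod 4 = 3, 3447 mod 4 = 3, so the flip contributes -1; sign now -1
(3447/2915): 3447 mod 2915 = 532, so (3447/2915) = (532/2915)
factor out 2^2: 532 = 2^2·133; with 2915 mod 8 = 3, (2/2915) = -1; sign now -1; continue with (133/2915)
flip (133/2915) -> (2915/133): both odd, 133 mod 4 = 1, 2915 mod 4 = 3, so the flip contributes +1; sign now -1
(2915/133): 2915 mod 133 = 122, so (2915/133) = (122/133)
factor out 2^1: 122 = 2^1·61; with 133 mod 8 = 5, (2/133) = -1; sign now +1; continue with (61/133)
flip (61/133) -> (133/61): both odd, 61 mod 4 = 1, 133 mod 4 = 1, so the flip contributes +1; sign now +1
(133/61): 133 mod 61 = 11, so (133/61) = (11/61)
flip (11/61) -> (61/11): both odd, 11 mod 4 = 3, 61 mod 4 = 1, so the flip contributes +1; sign now +1
(61/11): 61 mod 11 = 6, so (61/11) = (6/11)
factor out 2^1: 6 = 2^1·3; with 11 mod 8 = 3, (2/11) = -1; sign now -1; continue with (3/11)
flip (3/11) -> (11/3): both odd, 3 mod 4 = 3, 11 mod 4 = 3, so the flip contributes -1; sign now +1
(11/3): 11 mod 3 = 2, so (11/3) = (2/3)
factor out 2^1: 2 = 2^1·1; with 3 mod 8 = 3, (2/3) = -1; sign now -1; continue with (1/3)
reached (1/3) = 1, so the symbol is -1

-1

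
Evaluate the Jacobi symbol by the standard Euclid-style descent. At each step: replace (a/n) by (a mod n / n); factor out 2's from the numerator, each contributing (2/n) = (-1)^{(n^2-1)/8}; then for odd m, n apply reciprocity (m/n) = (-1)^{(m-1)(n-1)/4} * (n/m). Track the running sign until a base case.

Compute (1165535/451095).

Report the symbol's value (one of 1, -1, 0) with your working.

0

(1165535/451095) = (263345/451095)   [reduce mod 451095]
reciprocity: (263345/451095) = +1·(451095/263345) since 263345 mod 4 = 1, 451095 mod 4 = 3; sign now +1
(451095/263345) = (187750/263345)   [reduce mod 263345]
187750 = 2^1·93875; (2/263345) = +1 since 263345 mod 8 = 1, so (187750/263345) = (+1)^1·(93875/263345); sign now +1
reciprocity: (93875/263345) = +1·(263345/93875) since 93875 mod 4 = 3, 263345 mod 4 = 1; sign now +1
(263345/93875) = (75595/93875)   [reduce mod 93875]
reciprocity: (75595/93875) = -1·(93875/75595) since 75595 mod 4 = 3, 93875 mod 4 = 3; sign now -1
(93875/75595) = (18280/75595)   [reduce mod 75595]
18280 = 2^3·2285; (2/75595) = -1 since 75595 mod 8 = 3, so (18280/75595) = (-1)^3·(2285/75595); sign now +1
reciprocity: (2285/75595) = +1·(75595/2285) since 2285 mod 4 = 1, 75595 mod 4 = 3; sign now +1
(75595/2285) = (190/2285)   [reduce mod 2285]
190 = 2^1·95; (2/2285) = -1 since 2285 mod 8 = 5, so (190/2285) = (-1)^1·(95/2285); sign now -1
reciprocity: (95/2285) = +1·(2285/95) since 95 mod 4 = 3, 2285 mod 4 = 1; sign now -1
(2285/95) = (5/95)   [reduce mod 95]
reciprocity: (5/95) = +1·(95/5) since 5 mod 4 = 1, 95 mod 4 = 3; sign now -1
(95/5) = (0/5)   [reduce mod 5]
(0/5) = 0   [gcd(a, n) > 1]; final value = 0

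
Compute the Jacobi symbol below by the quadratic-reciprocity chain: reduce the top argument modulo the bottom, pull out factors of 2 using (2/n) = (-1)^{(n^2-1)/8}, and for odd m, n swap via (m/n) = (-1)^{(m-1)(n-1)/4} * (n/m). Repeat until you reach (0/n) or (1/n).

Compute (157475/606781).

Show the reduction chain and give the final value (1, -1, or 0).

-1

reciprocity: (157475/606781) = +1·(606781/157475) since 157475 mod 4 = 3, 606781 mod 4 = 1; sign now +1
(606781/157475) = (134356/157475)   [reduce mod 157475]
134356 = 2^2·33589; (2/157475) = -1 since 157475 mod 8 = 3, so (134356/157475) = (-1)^2·(33589/157475); sign now +1
reciprocity: (33589/157475) = +1·(157475/33589) since 33589 mod 4 = 1, 157475 mod 4 = 3; sign now +1
(157475/33589) = (23119/33589)   [reduce mod 33589]
reciprocity: (23119/33589) = +1·(33589/23119) since 23119 mod 4 = 3, 33589 mod 4 = 1; sign now +1
(33589/23119) = (10470/23119)   [reduce mod 23119]
10470 = 2^1·5235; (2/23119) = +1 since 23119 mod 8 = 7, so (10470/23119) = (+1)^1·(5235/23119); sign now +1
reciprocity: (5235/23119) = -1·(23119/5235) since 5235 mod 4 = 3, 23119 mod 4 = 3; sign now -1
(23119/5235) = (2179/5235)   [reduce mod 5235]
reciprocity: (2179/5235) = -1·(5235/2179) since 2179 mod 4 = 3, 5235 mod 4 = 3; sign now +1
(5235/2179) = (877/2179)   [reduce mod 2179]
reciprocity: (877/2179) = +1·(2179/877) since 877 mod 4 = 1, 2179 mod 4 = 3; sign now +1
(2179/877) = (425/877)   [reduce mod 877]
reciprocity: (425/877) = +1·(877/425) since 425 mod 4 = 1, 877 mod 4 = 1; sign now +1
(877/425) = (27/425)   [reduce mod 425]
reciprocity: (27/425) = +1·(425/27) since 27 mod 4 = 3, 425 mod 4 = 1; sign now +1
(425/27) = (20/27)   [reduce mod 27]
20 = 2^2·5; (2/27) = -1 since 27 mod 8 = 3, so (20/27) = (-1)^2·(5/27); sign now +1
reciprocity: (5/27) = +1·(27/5) since 5 mod 4 = 1, 27 mod 4 = 3; sign now +1
(27/5) = (2/5)   [reduce mod 5]
2 = 2^1·1; (2/5) = -1 since 5 mod 8 = 5, so (2/5) = (-1)^1·(1/5); sign now -1
(1/5) = 1; final value = sign = -1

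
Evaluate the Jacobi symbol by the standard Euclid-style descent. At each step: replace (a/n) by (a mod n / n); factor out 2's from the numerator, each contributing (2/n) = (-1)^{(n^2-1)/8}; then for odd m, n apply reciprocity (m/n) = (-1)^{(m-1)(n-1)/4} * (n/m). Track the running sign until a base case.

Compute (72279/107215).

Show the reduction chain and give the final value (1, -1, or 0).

1

flip (72279/107215) -> (107215/72279): both odd, 72279 mod 4 = 3, 107215 mod 4 = 3, so the flip contributes -1; sign now -1
(107215/72279): 107215 mod 72279 = 34936, so (107215/72279) = (34936/72279)
factor out 2^3: 34936 = 2^3·4367; with 72279 mod 8 = 7, (2/72279) = +1; sign now -1; continue with (4367/72279)
flip (4367/72279) -> (72279/4367): both odd, 4367 mod 4 = 3, 72279 mod 4 = 3, so the flip contributes -1; sign now +1
(72279/4367): 72279 mod 4367 = 2407, so (72279/4367) = (2407/4367)
flip (2407/4367) -> (4367/2407): both odd, 2407 mod 4 = 3, 4367 mod 4 = 3, so the flip contributes -1; sign now -1
(4367/2407): 4367 mod 2407 = 1960, so (4367/2407) = (1960/2407)
factor out 2^3: 1960 = 2^3·245; with 2407 mod 8 = 7, (2/2407) = +1; sign now -1; continue with (245/2407)
flip (245/2407) -> (2407/245): both odd, 245 mod 4 = 1, 2407 mod 4 = 3, so the flip contributes +1; sign now -1
(2407/245): 2407 mod 245 = 202, so (2407/245) = (202/245)
factor out 2^1: 202 = 2^1·101; with 245 mod 8 = 5, (2/245) = -1; sign now +1; continue with (101/245)
flip (101/245) -> (245/101): both odd, 101 mod 4 = 1, 245 mod 4 = 1, so the flip contributes +1; sign now +1
(245/101): 245 mod 101 = 43, so (245/101) = (43/101)
flip (43/101) -> (101/43): both odd, 43 mod 4 = 3, 101 mod 4 = 1, so the flip contributes +1; sign now +1
(101/43): 101 mod 43 = 15, so (101/43) = (15/43)
flip (15/43) -> (43/15): both odd, 15 mod 4 = 3, 43 mod 4 = 3, so the flip contributes -1; sign now -1
(43/15): 43 mod 15 = 13, so (43/15) = (13/15)
flip (13/15) -> (15/13): both odd, 13 mod 4 = 1, 15 mod 4 = 3, so the flip contributes +1; sign now -1
(15/13): 15 mod 13 = 2, so (15/13) = (2/13)
factor out 2^1: 2 = 2^1·1; with 13 mod 8 = 5, (2/13) = -1; sign now +1; continue with (1/13)
reached (1/13) = 1, so the symbol is +1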